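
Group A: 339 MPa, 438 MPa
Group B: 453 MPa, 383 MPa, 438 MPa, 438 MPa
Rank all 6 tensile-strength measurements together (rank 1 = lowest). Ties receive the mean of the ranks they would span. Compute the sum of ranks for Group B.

16

Sorted (ascending): 339, 383, 438, 438, 438, 453
The 3 values of 438 occupy positions 3–5 → average rank 4.
Group B values → pooled ranks: 453→6, 383→2, 438→4, 438→4
Rank sum = 6 + 2 + 4 + 4 = 16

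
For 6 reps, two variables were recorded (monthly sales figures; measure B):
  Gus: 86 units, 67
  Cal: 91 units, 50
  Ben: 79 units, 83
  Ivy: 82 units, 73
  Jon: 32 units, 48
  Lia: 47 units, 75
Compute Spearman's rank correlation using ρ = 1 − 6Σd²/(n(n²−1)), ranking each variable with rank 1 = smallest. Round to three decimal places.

Ranks of variable 1: 5, 6, 3, 4, 1, 2
Ranks of variable 2: 3, 2, 6, 4, 1, 5
d = r₁ − r₂: 2, 4, -3, 0, 0, -3
d²: 4, 16, 9, 0, 0, 9; Σd² = 38
ρ = 1 − 6·38/(6·35) = 1 − 228/210 = -0.086

-0.086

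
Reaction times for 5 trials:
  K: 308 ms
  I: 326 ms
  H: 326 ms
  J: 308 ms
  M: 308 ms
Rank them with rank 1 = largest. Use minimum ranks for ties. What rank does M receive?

Sorted (descending): 326, 326, 308, 308, 308
The 2 values of 326 occupy positions 1–2 → each gets rank 1.
The 3 values of 308 occupy positions 3–5 → each gets rank 3.
M has value 308 ms → rank 3.

3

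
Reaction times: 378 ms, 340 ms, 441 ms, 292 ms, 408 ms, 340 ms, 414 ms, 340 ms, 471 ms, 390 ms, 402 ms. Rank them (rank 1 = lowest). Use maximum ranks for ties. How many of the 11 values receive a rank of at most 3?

1

Sorted (ascending): 292, 340, 340, 340, 378, 390, 402, 408, 414, 441, 471
The 3 values of 340 occupy positions 2–4 → each gets rank 4.
Ranks ≤ 3: {1} → 1 value.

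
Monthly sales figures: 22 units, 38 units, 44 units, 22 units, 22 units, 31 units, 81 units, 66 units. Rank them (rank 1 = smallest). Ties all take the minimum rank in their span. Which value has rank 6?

Sorted (ascending): 22, 22, 22, 31, 38, 44, 66, 81
The 3 values of 22 occupy positions 1–3 → each gets rank 1.
Rank 6 → value 44.

44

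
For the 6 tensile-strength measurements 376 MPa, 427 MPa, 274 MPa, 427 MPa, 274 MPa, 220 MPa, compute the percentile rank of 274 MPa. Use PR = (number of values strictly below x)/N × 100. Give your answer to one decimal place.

16.7

N = 6.
Strictly below 274: 1. Equal to 274: 2.
PR = 1/6 × 100 = 16.7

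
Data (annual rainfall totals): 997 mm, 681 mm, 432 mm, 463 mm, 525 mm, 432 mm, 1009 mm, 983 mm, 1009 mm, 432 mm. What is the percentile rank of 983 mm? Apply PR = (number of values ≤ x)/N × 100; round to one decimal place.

N = 10.
Strictly below 983: 6. Equal to 983: 1.
PR = 7/10 × 100 = 70.0

70.0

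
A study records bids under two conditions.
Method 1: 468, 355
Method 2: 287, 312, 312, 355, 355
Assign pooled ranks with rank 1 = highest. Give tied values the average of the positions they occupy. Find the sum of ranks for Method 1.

4

Sorted (descending): 468, 355, 355, 355, 312, 312, 287
The 3 values of 355 occupy positions 2–4 → average rank 3.
The 2 values of 312 occupy positions 5–6 → average rank (5+6)/2 = 5.5.
Method 1 values → pooled ranks: 468→1, 355→3
Rank sum = 1 + 3 = 4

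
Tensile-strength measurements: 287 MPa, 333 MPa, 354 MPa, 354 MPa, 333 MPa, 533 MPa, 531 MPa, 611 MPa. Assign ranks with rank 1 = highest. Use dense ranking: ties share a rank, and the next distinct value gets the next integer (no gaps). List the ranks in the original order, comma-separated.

6, 5, 4, 4, 5, 2, 3, 1

Sorted (descending): 611, 533, 531, 354, 354, 333, 333, 287
The 2 values of 354 share dense rank 4.
The 2 values of 333 share dense rank 5.
Remaining distinct values take the next consecutive integers.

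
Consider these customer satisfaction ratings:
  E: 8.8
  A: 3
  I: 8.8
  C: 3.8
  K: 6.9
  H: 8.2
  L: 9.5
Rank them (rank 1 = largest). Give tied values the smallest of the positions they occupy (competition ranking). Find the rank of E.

Sorted (descending): 9.5, 8.8, 8.8, 8.2, 6.9, 3.8, 3
The 2 values of 8.8 occupy positions 2–3 → each gets rank 2.
E has value 8.8 → rank 2.

2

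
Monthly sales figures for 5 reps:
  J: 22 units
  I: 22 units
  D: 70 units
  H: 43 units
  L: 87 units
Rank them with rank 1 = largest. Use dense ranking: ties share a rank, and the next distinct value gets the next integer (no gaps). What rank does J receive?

4

Sorted (descending): 87, 70, 43, 22, 22
The 2 values of 22 share dense rank 4.
Remaining distinct values take the next consecutive integers.
J has value 22 units → rank 4.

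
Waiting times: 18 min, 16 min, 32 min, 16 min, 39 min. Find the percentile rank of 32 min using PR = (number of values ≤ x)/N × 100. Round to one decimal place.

80.0

N = 5.
Strictly below 32: 3. Equal to 32: 1.
PR = 4/5 × 100 = 80.0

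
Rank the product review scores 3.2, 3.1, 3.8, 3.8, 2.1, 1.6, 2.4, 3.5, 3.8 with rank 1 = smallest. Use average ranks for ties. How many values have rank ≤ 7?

Sorted (ascending): 1.6, 2.1, 2.4, 3.1, 3.2, 3.5, 3.8, 3.8, 3.8
The 3 values of 3.8 occupy positions 7–9 → average rank 8.
Ranks ≤ 7: {1, 2, 3, 4, 5, 6} → 6 values.

6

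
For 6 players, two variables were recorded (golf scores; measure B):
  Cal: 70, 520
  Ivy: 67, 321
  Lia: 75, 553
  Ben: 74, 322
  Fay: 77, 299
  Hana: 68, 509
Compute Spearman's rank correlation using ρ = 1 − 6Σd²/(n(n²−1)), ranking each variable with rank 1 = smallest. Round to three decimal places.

-0.029

Ranks of variable 1: 3, 1, 5, 4, 6, 2
Ranks of variable 2: 5, 2, 6, 3, 1, 4
d = r₁ − r₂: -2, -1, -1, 1, 5, -2
d²: 4, 1, 1, 1, 25, 4; Σd² = 36
ρ = 1 − 6·36/(6·35) = 1 − 216/210 = -0.029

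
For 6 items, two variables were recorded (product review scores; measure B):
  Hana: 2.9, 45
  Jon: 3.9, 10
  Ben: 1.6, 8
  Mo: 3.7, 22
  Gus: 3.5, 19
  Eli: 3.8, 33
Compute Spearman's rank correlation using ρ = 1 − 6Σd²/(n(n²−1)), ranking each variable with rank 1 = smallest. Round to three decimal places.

0.086

Ranks of variable 1: 2, 6, 1, 4, 3, 5
Ranks of variable 2: 6, 2, 1, 4, 3, 5
d = r₁ − r₂: -4, 4, 0, 0, 0, 0
d²: 16, 16, 0, 0, 0, 0; Σd² = 32
ρ = 1 − 6·32/(6·35) = 1 − 192/210 = 0.086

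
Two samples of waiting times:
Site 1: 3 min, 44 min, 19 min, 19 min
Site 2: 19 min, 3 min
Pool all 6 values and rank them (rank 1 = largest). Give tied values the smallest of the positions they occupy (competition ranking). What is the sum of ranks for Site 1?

10

Sorted (descending): 44, 19, 19, 19, 3, 3
The 3 values of 19 occupy positions 2–4 → each gets rank 2.
The 2 values of 3 occupy positions 5–6 → each gets rank 5.
Site 1 values → pooled ranks: 3→5, 44→1, 19→2, 19→2
Rank sum = 5 + 1 + 2 + 2 = 10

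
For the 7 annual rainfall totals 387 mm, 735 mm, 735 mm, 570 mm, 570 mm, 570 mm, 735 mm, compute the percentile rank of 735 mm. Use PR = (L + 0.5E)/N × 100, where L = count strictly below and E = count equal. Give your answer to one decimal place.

78.6

N = 7.
Strictly below 735: 4. Equal to 735: 3.
PR = (4 + 0.5·3)/7 × 100 = 78.6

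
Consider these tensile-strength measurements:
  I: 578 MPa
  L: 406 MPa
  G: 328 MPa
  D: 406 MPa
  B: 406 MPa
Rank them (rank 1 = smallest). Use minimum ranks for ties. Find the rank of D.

Sorted (ascending): 328, 406, 406, 406, 578
The 3 values of 406 occupy positions 2–4 → each gets rank 2.
D has value 406 MPa → rank 2.

2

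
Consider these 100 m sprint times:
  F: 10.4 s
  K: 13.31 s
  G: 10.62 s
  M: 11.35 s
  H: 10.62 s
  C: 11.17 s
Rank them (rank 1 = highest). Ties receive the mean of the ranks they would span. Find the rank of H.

4.5

Sorted (descending): 13.31, 11.35, 11.17, 10.62, 10.62, 10.4
The 2 values of 10.62 occupy positions 4–5 → average rank (4+5)/2 = 4.5.
H has value 10.62 s → rank 4.5.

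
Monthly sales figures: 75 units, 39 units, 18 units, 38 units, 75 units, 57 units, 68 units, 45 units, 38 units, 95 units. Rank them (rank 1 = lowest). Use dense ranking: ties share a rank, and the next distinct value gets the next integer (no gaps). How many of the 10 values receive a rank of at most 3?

4

Sorted (ascending): 18, 38, 38, 39, 45, 57, 68, 75, 75, 95
The 2 values of 38 share dense rank 2.
The 2 values of 75 share dense rank 7.
Remaining distinct values take the next consecutive integers.
Ranks ≤ 3: {1, 2, 2, 3} → 4 values.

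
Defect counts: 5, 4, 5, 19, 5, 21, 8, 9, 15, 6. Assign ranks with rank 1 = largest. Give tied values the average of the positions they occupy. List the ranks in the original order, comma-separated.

8, 10, 8, 2, 8, 1, 5, 4, 3, 6

Sorted (descending): 21, 19, 15, 9, 8, 6, 5, 5, 5, 4
The 3 values of 5 occupy positions 7–9 → average rank 8.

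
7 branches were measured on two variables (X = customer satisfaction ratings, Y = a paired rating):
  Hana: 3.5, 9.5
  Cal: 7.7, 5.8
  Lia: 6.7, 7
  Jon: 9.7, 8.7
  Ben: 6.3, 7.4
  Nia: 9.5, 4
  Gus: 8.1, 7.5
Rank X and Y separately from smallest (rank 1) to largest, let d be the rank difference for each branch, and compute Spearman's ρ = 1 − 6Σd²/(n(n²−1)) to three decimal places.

Ranks of variable 1: 1, 4, 3, 7, 2, 6, 5
Ranks of variable 2: 7, 2, 3, 6, 4, 1, 5
d = r₁ − r₂: -6, 2, 0, 1, -2, 5, 0
d²: 36, 4, 0, 1, 4, 25, 0; Σd² = 70
ρ = 1 − 6·70/(7·48) = 1 − 420/336 = -0.250

-0.250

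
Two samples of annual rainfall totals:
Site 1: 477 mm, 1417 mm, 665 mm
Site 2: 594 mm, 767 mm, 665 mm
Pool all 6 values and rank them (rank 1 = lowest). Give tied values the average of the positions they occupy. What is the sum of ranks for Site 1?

Sorted (ascending): 477, 594, 665, 665, 767, 1417
The 2 values of 665 occupy positions 3–4 → average rank (3+4)/2 = 3.5.
Site 1 values → pooled ranks: 477→1, 1417→6, 665→3.5
Rank sum = 1 + 6 + 3.5 = 10.5

10.5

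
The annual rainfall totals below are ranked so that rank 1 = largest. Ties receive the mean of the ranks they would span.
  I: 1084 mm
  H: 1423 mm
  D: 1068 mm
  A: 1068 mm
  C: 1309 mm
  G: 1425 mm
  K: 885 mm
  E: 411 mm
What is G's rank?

1

Sorted (descending): 1425, 1423, 1309, 1084, 1068, 1068, 885, 411
The 2 values of 1068 occupy positions 5–6 → average rank (5+6)/2 = 5.5.
G has value 1425 mm → rank 1.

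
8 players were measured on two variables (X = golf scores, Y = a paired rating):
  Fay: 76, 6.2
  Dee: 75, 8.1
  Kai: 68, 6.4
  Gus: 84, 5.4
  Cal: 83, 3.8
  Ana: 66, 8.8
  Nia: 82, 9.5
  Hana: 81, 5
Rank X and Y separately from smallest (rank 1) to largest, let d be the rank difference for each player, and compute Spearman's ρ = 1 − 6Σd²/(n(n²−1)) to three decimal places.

-0.524

Ranks of variable 1: 4, 3, 2, 8, 7, 1, 6, 5
Ranks of variable 2: 4, 6, 5, 3, 1, 7, 8, 2
d = r₁ − r₂: 0, -3, -3, 5, 6, -6, -2, 3
d²: 0, 9, 9, 25, 36, 36, 4, 9; Σd² = 128
ρ = 1 − 6·128/(8·63) = 1 − 768/504 = -0.524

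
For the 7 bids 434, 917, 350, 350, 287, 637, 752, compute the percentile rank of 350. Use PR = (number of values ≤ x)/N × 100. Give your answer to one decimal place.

N = 7.
Strictly below 350: 1. Equal to 350: 2.
PR = 3/7 × 100 = 42.9

42.9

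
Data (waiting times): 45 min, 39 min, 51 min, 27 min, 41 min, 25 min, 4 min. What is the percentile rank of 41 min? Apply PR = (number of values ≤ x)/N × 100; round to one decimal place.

N = 7.
Strictly below 41: 4. Equal to 41: 1.
PR = 5/7 × 100 = 71.4

71.4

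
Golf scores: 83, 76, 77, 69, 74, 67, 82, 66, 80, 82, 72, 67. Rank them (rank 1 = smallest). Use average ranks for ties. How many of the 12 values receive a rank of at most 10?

9

Sorted (ascending): 66, 67, 67, 69, 72, 74, 76, 77, 80, 82, 82, 83
The 2 values of 67 occupy positions 2–3 → average rank (2+3)/2 = 2.5.
The 2 values of 82 occupy positions 10–11 → average rank (10+11)/2 = 10.5.
Ranks ≤ 10: {1, 2.5, 2.5, 4, 5, 6, 7, 8, 9} → 9 values.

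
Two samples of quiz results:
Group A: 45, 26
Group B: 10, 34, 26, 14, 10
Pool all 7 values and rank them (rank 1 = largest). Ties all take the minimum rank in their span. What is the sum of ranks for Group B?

22

Sorted (descending): 45, 34, 26, 26, 14, 10, 10
The 2 values of 26 occupy positions 3–4 → each gets rank 3.
The 2 values of 10 occupy positions 6–7 → each gets rank 6.
Group B values → pooled ranks: 10→6, 34→2, 26→3, 14→5, 10→6
Rank sum = 6 + 2 + 3 + 5 + 6 = 22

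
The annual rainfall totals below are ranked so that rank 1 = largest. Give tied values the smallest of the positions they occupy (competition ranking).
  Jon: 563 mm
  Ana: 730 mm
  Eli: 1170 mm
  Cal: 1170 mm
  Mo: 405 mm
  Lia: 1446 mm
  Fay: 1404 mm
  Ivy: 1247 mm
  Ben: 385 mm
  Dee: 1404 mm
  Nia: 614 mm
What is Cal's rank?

5

Sorted (descending): 1446, 1404, 1404, 1247, 1170, 1170, 730, 614, 563, 405, 385
The 2 values of 1404 occupy positions 2–3 → each gets rank 2.
The 2 values of 1170 occupy positions 5–6 → each gets rank 5.
Cal has value 1170 mm → rank 5.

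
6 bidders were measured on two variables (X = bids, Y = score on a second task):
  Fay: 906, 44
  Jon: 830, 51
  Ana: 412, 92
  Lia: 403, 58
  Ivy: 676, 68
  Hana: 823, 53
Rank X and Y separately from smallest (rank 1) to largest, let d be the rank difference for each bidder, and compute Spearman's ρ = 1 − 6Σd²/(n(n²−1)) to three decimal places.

Ranks of variable 1: 6, 5, 2, 1, 3, 4
Ranks of variable 2: 1, 2, 6, 4, 5, 3
d = r₁ − r₂: 5, 3, -4, -3, -2, 1
d²: 25, 9, 16, 9, 4, 1; Σd² = 64
ρ = 1 − 6·64/(6·35) = 1 − 384/210 = -0.829

-0.829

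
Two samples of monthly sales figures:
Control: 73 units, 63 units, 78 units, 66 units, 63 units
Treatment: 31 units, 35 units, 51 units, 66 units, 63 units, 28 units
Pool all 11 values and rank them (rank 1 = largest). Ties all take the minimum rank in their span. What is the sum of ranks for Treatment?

46

Sorted (descending): 78, 73, 66, 66, 63, 63, 63, 51, 35, 31, 28
The 2 values of 66 occupy positions 3–4 → each gets rank 3.
The 3 values of 63 occupy positions 5–7 → each gets rank 5.
Treatment values → pooled ranks: 31→10, 35→9, 51→8, 66→3, 63→5, 28→11
Rank sum = 10 + 9 + 8 + 3 + 5 + 11 = 46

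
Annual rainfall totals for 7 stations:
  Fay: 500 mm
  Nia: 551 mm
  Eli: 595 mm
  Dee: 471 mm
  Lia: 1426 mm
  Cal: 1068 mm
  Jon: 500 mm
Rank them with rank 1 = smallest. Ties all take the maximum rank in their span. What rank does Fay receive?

3

Sorted (ascending): 471, 500, 500, 551, 595, 1068, 1426
The 2 values of 500 occupy positions 2–3 → each gets rank 3.
Fay has value 500 mm → rank 3.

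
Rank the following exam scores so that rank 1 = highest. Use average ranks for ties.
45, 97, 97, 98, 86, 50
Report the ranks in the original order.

6, 2.5, 2.5, 1, 4, 5

Sorted (descending): 98, 97, 97, 86, 50, 45
The 2 values of 97 occupy positions 2–3 → average rank (2+3)/2 = 2.5.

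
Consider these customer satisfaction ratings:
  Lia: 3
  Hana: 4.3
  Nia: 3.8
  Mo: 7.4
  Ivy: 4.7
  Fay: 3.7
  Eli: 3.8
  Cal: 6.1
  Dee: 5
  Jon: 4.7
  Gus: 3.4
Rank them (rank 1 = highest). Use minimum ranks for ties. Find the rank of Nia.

7

Sorted (descending): 7.4, 6.1, 5, 4.7, 4.7, 4.3, 3.8, 3.8, 3.7, 3.4, 3
The 2 values of 4.7 occupy positions 4–5 → each gets rank 4.
The 2 values of 3.8 occupy positions 7–8 → each gets rank 7.
Nia has value 3.8 → rank 7.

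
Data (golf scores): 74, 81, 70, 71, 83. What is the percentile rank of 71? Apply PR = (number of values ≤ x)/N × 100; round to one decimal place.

N = 5.
Strictly below 71: 1. Equal to 71: 1.
PR = 2/5 × 100 = 40.0

40.0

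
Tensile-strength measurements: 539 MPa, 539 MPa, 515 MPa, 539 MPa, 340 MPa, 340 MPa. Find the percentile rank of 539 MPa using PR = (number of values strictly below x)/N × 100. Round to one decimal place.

N = 6.
Strictly below 539: 3. Equal to 539: 3.
PR = 3/6 × 100 = 50.0

50.0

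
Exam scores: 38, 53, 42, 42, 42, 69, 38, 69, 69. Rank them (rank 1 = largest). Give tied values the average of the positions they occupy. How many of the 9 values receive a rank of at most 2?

3

Sorted (descending): 69, 69, 69, 53, 42, 42, 42, 38, 38
The 3 values of 69 occupy positions 1–3 → average rank 2.
The 3 values of 42 occupy positions 5–7 → average rank 6.
The 2 values of 38 occupy positions 8–9 → average rank (8+9)/2 = 8.5.
Ranks ≤ 2: {2, 2, 2} → 3 values.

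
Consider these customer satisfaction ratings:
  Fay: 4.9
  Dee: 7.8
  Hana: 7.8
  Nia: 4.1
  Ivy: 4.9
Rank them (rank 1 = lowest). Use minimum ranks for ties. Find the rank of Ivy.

Sorted (ascending): 4.1, 4.9, 4.9, 7.8, 7.8
The 2 values of 4.9 occupy positions 2–3 → each gets rank 2.
The 2 values of 7.8 occupy positions 4–5 → each gets rank 4.
Ivy has value 4.9 → rank 2.

2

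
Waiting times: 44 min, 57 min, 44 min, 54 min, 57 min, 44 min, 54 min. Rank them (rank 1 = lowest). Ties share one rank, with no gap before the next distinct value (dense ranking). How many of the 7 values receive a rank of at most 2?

5

Sorted (ascending): 44, 44, 44, 54, 54, 57, 57
The 3 values of 44 share dense rank 1.
The 2 values of 54 share dense rank 2.
The 2 values of 57 share dense rank 3.
Ranks ≤ 2: {1, 1, 1, 2, 2} → 5 values.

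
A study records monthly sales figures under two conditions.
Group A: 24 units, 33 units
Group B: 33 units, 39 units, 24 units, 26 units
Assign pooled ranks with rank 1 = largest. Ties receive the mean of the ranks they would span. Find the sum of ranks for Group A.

8

Sorted (descending): 39, 33, 33, 26, 24, 24
The 2 values of 33 occupy positions 2–3 → average rank (2+3)/2 = 2.5.
The 2 values of 24 occupy positions 5–6 → average rank (5+6)/2 = 5.5.
Group A values → pooled ranks: 24→5.5, 33→2.5
Rank sum = 5.5 + 2.5 = 8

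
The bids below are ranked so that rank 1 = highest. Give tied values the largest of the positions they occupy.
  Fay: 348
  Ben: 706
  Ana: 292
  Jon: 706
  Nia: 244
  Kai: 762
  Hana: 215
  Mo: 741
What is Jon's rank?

Sorted (descending): 762, 741, 706, 706, 348, 292, 244, 215
The 2 values of 706 occupy positions 3–4 → each gets rank 4.
Jon has value 706 → rank 4.

4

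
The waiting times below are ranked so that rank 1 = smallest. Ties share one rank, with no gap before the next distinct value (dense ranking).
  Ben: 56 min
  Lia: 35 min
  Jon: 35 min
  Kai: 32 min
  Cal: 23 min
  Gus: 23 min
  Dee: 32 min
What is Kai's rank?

Sorted (ascending): 23, 23, 32, 32, 35, 35, 56
The 2 values of 23 share dense rank 1.
The 2 values of 32 share dense rank 2.
The 2 values of 35 share dense rank 3.
Remaining distinct values take the next consecutive integers.
Kai has value 32 min → rank 2.

2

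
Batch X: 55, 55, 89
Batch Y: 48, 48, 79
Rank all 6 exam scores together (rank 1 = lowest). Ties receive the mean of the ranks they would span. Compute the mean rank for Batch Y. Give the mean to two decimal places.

Sorted (ascending): 48, 48, 55, 55, 79, 89
The 2 values of 48 occupy positions 1–2 → average rank (1+2)/2 = 1.5.
The 2 values of 55 occupy positions 3–4 → average rank (3+4)/2 = 3.5.
Batch Y values → pooled ranks: 48→1.5, 48→1.5, 79→5
Mean rank = (1.5 + 1.5 + 5) / 3 = 2.67

2.67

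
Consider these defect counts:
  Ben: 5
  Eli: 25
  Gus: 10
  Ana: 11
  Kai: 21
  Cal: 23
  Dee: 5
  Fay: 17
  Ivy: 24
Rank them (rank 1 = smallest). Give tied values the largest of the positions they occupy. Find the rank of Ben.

2

Sorted (ascending): 5, 5, 10, 11, 17, 21, 23, 24, 25
The 2 values of 5 occupy positions 1–2 → each gets rank 2.
Ben has value 5 → rank 2.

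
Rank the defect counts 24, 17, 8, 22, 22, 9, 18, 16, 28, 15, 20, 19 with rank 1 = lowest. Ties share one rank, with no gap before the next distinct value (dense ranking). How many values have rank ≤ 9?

Sorted (ascending): 8, 9, 15, 16, 17, 18, 19, 20, 22, 22, 24, 28
The 2 values of 22 share dense rank 9.
Remaining distinct values take the next consecutive integers.
Ranks ≤ 9: {1, 2, 3, 4, 5, 6, 7, 8, 9, 9} → 10 values.

10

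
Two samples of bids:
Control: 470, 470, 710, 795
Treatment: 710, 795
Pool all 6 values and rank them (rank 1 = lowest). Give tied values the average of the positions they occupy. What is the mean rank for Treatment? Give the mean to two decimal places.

Sorted (ascending): 470, 470, 710, 710, 795, 795
The 2 values of 470 occupy positions 1–2 → average rank (1+2)/2 = 1.5.
The 2 values of 710 occupy positions 3–4 → average rank (3+4)/2 = 3.5.
The 2 values of 795 occupy positions 5–6 → average rank (5+6)/2 = 5.5.
Treatment values → pooled ranks: 710→3.5, 795→5.5
Mean rank = (3.5 + 5.5) / 2 = 4.50

4.50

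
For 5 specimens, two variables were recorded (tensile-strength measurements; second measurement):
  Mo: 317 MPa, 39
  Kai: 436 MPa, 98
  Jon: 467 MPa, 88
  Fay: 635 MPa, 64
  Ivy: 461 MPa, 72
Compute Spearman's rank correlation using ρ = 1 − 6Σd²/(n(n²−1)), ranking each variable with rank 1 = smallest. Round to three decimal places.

Ranks of variable 1: 1, 2, 4, 5, 3
Ranks of variable 2: 1, 5, 4, 2, 3
d = r₁ − r₂: 0, -3, 0, 3, 0
d²: 0, 9, 0, 9, 0; Σd² = 18
ρ = 1 − 6·18/(5·24) = 1 − 108/120 = 0.100

0.100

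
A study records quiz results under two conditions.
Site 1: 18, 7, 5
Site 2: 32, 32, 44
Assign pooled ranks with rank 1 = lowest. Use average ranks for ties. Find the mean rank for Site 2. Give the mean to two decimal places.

Sorted (ascending): 5, 7, 18, 32, 32, 44
The 2 values of 32 occupy positions 4–5 → average rank (4+5)/2 = 4.5.
Site 2 values → pooled ranks: 32→4.5, 32→4.5, 44→6
Mean rank = (4.5 + 4.5 + 6) / 3 = 5.00

5.00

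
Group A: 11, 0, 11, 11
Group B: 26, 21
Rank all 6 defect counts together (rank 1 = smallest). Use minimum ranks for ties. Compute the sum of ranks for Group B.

Sorted (ascending): 0, 11, 11, 11, 21, 26
The 3 values of 11 occupy positions 2–4 → each gets rank 2.
Group B values → pooled ranks: 26→6, 21→5
Rank sum = 6 + 5 = 11

11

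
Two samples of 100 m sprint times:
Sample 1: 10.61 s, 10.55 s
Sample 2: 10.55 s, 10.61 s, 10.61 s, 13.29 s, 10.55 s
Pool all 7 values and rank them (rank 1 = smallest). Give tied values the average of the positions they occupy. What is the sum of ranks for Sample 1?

7

Sorted (ascending): 10.55, 10.55, 10.55, 10.61, 10.61, 10.61, 13.29
The 3 values of 10.55 occupy positions 1–3 → average rank 2.
The 3 values of 10.61 occupy positions 4–6 → average rank 5.
Sample 1 values → pooled ranks: 10.61→5, 10.55→2
Rank sum = 5 + 2 = 7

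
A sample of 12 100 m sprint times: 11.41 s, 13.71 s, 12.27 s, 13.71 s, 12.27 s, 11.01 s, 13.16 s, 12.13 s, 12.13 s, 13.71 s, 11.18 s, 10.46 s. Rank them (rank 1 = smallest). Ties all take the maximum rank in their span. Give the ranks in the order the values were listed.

Sorted (ascending): 10.46, 11.01, 11.18, 11.41, 12.13, 12.13, 12.27, 12.27, 13.16, 13.71, 13.71, 13.71
The 2 values of 12.13 occupy positions 5–6 → each gets rank 6.
The 2 values of 12.27 occupy positions 7–8 → each gets rank 8.
The 3 values of 13.71 occupy positions 10–12 → each gets rank 12.

4, 12, 8, 12, 8, 2, 9, 6, 6, 12, 3, 1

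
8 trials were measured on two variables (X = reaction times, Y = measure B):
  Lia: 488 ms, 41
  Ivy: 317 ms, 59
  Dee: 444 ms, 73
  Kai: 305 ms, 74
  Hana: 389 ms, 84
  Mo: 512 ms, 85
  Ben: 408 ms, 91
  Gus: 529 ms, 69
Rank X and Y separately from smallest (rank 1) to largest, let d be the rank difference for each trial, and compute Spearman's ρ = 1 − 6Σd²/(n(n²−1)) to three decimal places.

-0.095

Ranks of variable 1: 6, 2, 5, 1, 3, 7, 4, 8
Ranks of variable 2: 1, 2, 4, 5, 6, 7, 8, 3
d = r₁ − r₂: 5, 0, 1, -4, -3, 0, -4, 5
d²: 25, 0, 1, 16, 9, 0, 16, 25; Σd² = 92
ρ = 1 − 6·92/(8·63) = 1 − 552/504 = -0.095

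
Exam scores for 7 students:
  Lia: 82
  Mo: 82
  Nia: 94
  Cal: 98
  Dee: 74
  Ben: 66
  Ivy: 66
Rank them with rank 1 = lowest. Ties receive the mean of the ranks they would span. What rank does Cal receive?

Sorted (ascending): 66, 66, 74, 82, 82, 94, 98
The 2 values of 66 occupy positions 1–2 → average rank (1+2)/2 = 1.5.
The 2 values of 82 occupy positions 4–5 → average rank (4+5)/2 = 4.5.
Cal has value 98 → rank 7.

7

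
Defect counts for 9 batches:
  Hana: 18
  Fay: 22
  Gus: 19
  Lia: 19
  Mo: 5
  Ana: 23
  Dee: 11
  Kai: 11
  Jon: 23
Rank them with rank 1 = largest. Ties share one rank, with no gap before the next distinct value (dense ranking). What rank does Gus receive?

Sorted (descending): 23, 23, 22, 19, 19, 18, 11, 11, 5
The 2 values of 23 share dense rank 1.
The 2 values of 19 share dense rank 3.
The 2 values of 11 share dense rank 5.
Remaining distinct values take the next consecutive integers.
Gus has value 19 → rank 3.

3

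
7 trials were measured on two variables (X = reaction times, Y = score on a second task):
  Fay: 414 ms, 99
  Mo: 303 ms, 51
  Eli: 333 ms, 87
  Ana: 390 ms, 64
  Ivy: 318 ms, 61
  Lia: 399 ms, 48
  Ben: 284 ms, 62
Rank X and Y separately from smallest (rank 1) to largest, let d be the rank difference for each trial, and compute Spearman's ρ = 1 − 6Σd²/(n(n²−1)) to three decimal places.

Ranks of variable 1: 7, 2, 4, 5, 3, 6, 1
Ranks of variable 2: 7, 2, 6, 5, 3, 1, 4
d = r₁ − r₂: 0, 0, -2, 0, 0, 5, -3
d²: 0, 0, 4, 0, 0, 25, 9; Σd² = 38
ρ = 1 − 6·38/(7·48) = 1 − 228/336 = 0.321

0.321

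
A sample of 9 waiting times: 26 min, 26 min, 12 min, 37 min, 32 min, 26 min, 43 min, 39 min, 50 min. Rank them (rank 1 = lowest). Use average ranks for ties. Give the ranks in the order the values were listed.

Sorted (ascending): 12, 26, 26, 26, 32, 37, 39, 43, 50
The 3 values of 26 occupy positions 2–4 → average rank 3.

3, 3, 1, 6, 5, 3, 8, 7, 9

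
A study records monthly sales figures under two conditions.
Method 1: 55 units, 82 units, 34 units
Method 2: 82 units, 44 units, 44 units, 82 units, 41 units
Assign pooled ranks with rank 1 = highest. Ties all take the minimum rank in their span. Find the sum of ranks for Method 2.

19

Sorted (descending): 82, 82, 82, 55, 44, 44, 41, 34
The 3 values of 82 occupy positions 1–3 → each gets rank 1.
The 2 values of 44 occupy positions 5–6 → each gets rank 5.
Method 2 values → pooled ranks: 82→1, 44→5, 44→5, 82→1, 41→7
Rank sum = 1 + 5 + 5 + 1 + 7 = 19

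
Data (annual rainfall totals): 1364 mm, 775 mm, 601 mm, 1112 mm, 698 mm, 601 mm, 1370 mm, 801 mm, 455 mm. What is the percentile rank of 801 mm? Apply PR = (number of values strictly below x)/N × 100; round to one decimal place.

N = 9.
Strictly below 801: 5. Equal to 801: 1.
PR = 5/9 × 100 = 55.6

55.6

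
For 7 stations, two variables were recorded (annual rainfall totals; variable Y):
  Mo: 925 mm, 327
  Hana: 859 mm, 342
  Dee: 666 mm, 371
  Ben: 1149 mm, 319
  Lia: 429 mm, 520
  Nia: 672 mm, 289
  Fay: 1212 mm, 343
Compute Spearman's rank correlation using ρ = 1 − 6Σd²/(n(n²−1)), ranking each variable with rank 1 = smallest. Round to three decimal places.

-0.429

Ranks of variable 1: 5, 4, 2, 6, 1, 3, 7
Ranks of variable 2: 3, 4, 6, 2, 7, 1, 5
d = r₁ − r₂: 2, 0, -4, 4, -6, 2, 2
d²: 4, 0, 16, 16, 36, 4, 4; Σd² = 80
ρ = 1 − 6·80/(7·48) = 1 − 480/336 = -0.429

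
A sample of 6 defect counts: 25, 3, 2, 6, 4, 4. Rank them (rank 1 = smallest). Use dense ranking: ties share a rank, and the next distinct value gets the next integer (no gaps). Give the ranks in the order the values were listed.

Sorted (ascending): 2, 3, 4, 4, 6, 25
The 2 values of 4 share dense rank 3.
Remaining distinct values take the next consecutive integers.

5, 2, 1, 4, 3, 3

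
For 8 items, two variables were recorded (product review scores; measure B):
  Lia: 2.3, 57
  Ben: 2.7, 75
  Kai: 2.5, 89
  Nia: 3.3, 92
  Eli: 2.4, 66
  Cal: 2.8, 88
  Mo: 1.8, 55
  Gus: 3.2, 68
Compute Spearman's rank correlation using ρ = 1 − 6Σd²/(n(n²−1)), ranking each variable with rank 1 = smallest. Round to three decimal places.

0.786

Ranks of variable 1: 2, 5, 4, 8, 3, 6, 1, 7
Ranks of variable 2: 2, 5, 7, 8, 3, 6, 1, 4
d = r₁ − r₂: 0, 0, -3, 0, 0, 0, 0, 3
d²: 0, 0, 9, 0, 0, 0, 0, 9; Σd² = 18
ρ = 1 − 6·18/(8·63) = 1 − 108/504 = 0.786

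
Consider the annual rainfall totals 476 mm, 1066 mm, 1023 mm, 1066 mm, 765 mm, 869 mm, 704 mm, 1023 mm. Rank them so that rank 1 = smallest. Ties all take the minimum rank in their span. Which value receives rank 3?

765

Sorted (ascending): 476, 704, 765, 869, 1023, 1023, 1066, 1066
The 2 values of 1023 occupy positions 5–6 → each gets rank 5.
The 2 values of 1066 occupy positions 7–8 → each gets rank 7.
Rank 3 → value 765.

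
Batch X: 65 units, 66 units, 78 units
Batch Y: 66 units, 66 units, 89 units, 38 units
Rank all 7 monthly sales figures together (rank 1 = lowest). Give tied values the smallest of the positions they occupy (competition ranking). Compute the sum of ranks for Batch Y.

14

Sorted (ascending): 38, 65, 66, 66, 66, 78, 89
The 3 values of 66 occupy positions 3–5 → each gets rank 3.
Batch Y values → pooled ranks: 66→3, 66→3, 89→7, 38→1
Rank sum = 3 + 3 + 7 + 1 = 14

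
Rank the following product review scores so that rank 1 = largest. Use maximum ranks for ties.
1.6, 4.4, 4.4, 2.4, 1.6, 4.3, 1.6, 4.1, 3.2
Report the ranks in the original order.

Sorted (descending): 4.4, 4.4, 4.3, 4.1, 3.2, 2.4, 1.6, 1.6, 1.6
The 2 values of 4.4 occupy positions 1–2 → each gets rank 2.
The 3 values of 1.6 occupy positions 7–9 → each gets rank 9.

9, 2, 2, 6, 9, 3, 9, 4, 5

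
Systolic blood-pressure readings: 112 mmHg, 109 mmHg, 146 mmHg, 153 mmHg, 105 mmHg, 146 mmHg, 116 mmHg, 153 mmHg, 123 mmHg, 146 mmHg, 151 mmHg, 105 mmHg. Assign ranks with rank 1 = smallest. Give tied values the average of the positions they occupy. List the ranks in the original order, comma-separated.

Sorted (ascending): 105, 105, 109, 112, 116, 123, 146, 146, 146, 151, 153, 153
The 2 values of 105 occupy positions 1–2 → average rank (1+2)/2 = 1.5.
The 3 values of 146 occupy positions 7–9 → average rank 8.
The 2 values of 153 occupy positions 11–12 → average rank (11+12)/2 = 11.5.

4, 3, 8, 11.5, 1.5, 8, 5, 11.5, 6, 8, 10, 1.5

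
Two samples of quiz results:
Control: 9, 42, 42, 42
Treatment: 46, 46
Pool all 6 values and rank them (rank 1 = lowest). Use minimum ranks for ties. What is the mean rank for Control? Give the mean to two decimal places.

1.75

Sorted (ascending): 9, 42, 42, 42, 46, 46
The 3 values of 42 occupy positions 2–4 → each gets rank 2.
The 2 values of 46 occupy positions 5–6 → each gets rank 5.
Control values → pooled ranks: 9→1, 42→2, 42→2, 42→2
Mean rank = (1 + 2 + 2 + 2) / 4 = 1.75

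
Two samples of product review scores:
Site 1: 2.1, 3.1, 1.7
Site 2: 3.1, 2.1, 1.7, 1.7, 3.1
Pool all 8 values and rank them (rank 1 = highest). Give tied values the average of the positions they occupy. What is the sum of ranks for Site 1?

13.5

Sorted (descending): 3.1, 3.1, 3.1, 2.1, 2.1, 1.7, 1.7, 1.7
The 3 values of 3.1 occupy positions 1–3 → average rank 2.
The 2 values of 2.1 occupy positions 4–5 → average rank (4+5)/2 = 4.5.
The 3 values of 1.7 occupy positions 6–8 → average rank 7.
Site 1 values → pooled ranks: 2.1→4.5, 3.1→2, 1.7→7
Rank sum = 4.5 + 2 + 7 = 13.5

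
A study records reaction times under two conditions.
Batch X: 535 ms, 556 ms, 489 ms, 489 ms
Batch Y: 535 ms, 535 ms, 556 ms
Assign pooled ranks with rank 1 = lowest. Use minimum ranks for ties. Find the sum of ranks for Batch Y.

12

Sorted (ascending): 489, 489, 535, 535, 535, 556, 556
The 2 values of 489 occupy positions 1–2 → each gets rank 1.
The 3 values of 535 occupy positions 3–5 → each gets rank 3.
The 2 values of 556 occupy positions 6–7 → each gets rank 6.
Batch Y values → pooled ranks: 535→3, 535→3, 556→6
Rank sum = 3 + 3 + 6 = 12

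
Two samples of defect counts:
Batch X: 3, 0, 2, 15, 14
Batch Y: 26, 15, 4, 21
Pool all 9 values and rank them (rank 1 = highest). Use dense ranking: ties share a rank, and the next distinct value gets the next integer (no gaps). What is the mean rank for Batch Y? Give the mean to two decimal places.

Sorted (descending): 26, 21, 15, 15, 14, 4, 3, 2, 0
The 2 values of 15 share dense rank 3.
Remaining distinct values take the next consecutive integers.
Batch Y values → pooled ranks: 26→1, 15→3, 4→5, 21→2
Mean rank = (1 + 3 + 5 + 2) / 4 = 2.75

2.75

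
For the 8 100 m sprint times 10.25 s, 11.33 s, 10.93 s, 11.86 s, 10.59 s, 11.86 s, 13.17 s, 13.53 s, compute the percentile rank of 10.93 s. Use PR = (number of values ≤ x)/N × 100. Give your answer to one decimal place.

37.5

N = 8.
Strictly below 10.93: 2. Equal to 10.93: 1.
PR = 3/8 × 100 = 37.5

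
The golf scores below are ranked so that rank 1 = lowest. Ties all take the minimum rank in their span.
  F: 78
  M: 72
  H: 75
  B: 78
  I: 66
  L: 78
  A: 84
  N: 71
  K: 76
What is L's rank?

6

Sorted (ascending): 66, 71, 72, 75, 76, 78, 78, 78, 84
The 3 values of 78 occupy positions 6–8 → each gets rank 6.
L has value 78 → rank 6.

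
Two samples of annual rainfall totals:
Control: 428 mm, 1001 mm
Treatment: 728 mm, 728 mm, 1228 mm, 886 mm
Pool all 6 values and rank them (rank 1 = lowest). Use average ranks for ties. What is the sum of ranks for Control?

6

Sorted (ascending): 428, 728, 728, 886, 1001, 1228
The 2 values of 728 occupy positions 2–3 → average rank (2+3)/2 = 2.5.
Control values → pooled ranks: 428→1, 1001→5
Rank sum = 1 + 5 = 6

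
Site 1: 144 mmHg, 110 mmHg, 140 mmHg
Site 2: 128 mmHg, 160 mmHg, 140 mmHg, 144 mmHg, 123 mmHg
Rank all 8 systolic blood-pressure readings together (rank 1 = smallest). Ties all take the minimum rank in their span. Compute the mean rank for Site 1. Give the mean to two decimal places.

3.67

Sorted (ascending): 110, 123, 128, 140, 140, 144, 144, 160
The 2 values of 140 occupy positions 4–5 → each gets rank 4.
The 2 values of 144 occupy positions 6–7 → each gets rank 6.
Site 1 values → pooled ranks: 144→6, 110→1, 140→4
Mean rank = (6 + 1 + 4) / 3 = 3.67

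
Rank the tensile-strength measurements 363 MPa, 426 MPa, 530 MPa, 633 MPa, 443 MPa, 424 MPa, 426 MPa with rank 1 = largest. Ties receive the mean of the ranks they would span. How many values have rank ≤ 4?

Sorted (descending): 633, 530, 443, 426, 426, 424, 363
The 2 values of 426 occupy positions 4–5 → average rank (4+5)/2 = 4.5.
Ranks ≤ 4: {1, 2, 3} → 3 values.

3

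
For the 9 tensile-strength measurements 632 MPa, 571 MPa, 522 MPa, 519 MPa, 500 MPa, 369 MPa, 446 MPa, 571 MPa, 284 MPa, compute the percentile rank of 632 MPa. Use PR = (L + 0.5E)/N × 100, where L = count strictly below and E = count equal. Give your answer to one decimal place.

94.4

N = 9.
Strictly below 632: 8. Equal to 632: 1.
PR = (8 + 0.5·1)/9 × 100 = 94.4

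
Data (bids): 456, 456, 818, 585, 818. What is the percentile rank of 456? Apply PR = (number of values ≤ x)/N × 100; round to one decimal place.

N = 5.
Strictly below 456: 0. Equal to 456: 2.
PR = 2/5 × 100 = 40.0

40.0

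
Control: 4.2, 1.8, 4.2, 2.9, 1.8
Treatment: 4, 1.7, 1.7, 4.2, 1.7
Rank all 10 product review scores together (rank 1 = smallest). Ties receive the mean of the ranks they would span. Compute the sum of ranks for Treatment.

22

Sorted (ascending): 1.7, 1.7, 1.7, 1.8, 1.8, 2.9, 4, 4.2, 4.2, 4.2
The 3 values of 1.7 occupy positions 1–3 → average rank 2.
The 2 values of 1.8 occupy positions 4–5 → average rank (4+5)/2 = 4.5.
The 3 values of 4.2 occupy positions 8–10 → average rank 9.
Treatment values → pooled ranks: 4→7, 1.7→2, 1.7→2, 4.2→9, 1.7→2
Rank sum = 7 + 2 + 2 + 9 + 2 = 22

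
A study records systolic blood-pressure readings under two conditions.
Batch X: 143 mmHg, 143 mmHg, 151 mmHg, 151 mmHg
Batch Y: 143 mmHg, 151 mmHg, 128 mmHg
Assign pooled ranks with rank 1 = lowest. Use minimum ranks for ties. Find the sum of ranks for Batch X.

14

Sorted (ascending): 128, 143, 143, 143, 151, 151, 151
The 3 values of 143 occupy positions 2–4 → each gets rank 2.
The 3 values of 151 occupy positions 5–7 → each gets rank 5.
Batch X values → pooled ranks: 143→2, 143→2, 151→5, 151→5
Rank sum = 2 + 2 + 5 + 5 = 14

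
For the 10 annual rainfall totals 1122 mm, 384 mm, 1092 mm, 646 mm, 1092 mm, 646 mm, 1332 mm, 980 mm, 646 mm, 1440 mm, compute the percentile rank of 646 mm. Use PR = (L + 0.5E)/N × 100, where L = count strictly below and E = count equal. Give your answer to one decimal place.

N = 10.
Strictly below 646: 1. Equal to 646: 3.
PR = (1 + 0.5·3)/10 × 100 = 25.0

25.0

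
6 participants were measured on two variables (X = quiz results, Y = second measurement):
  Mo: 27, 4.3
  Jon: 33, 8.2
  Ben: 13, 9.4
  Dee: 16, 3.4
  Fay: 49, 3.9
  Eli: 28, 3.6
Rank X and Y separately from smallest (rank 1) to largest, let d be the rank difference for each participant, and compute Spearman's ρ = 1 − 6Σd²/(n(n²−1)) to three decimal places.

-0.143

Ranks of variable 1: 3, 5, 1, 2, 6, 4
Ranks of variable 2: 4, 5, 6, 1, 3, 2
d = r₁ − r₂: -1, 0, -5, 1, 3, 2
d²: 1, 0, 25, 1, 9, 4; Σd² = 40
ρ = 1 − 6·40/(6·35) = 1 − 240/210 = -0.143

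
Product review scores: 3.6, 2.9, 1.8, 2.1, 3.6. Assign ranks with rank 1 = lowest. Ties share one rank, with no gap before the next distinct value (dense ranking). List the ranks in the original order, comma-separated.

Sorted (ascending): 1.8, 2.1, 2.9, 3.6, 3.6
The 2 values of 3.6 share dense rank 4.
Remaining distinct values take the next consecutive integers.

4, 3, 1, 2, 4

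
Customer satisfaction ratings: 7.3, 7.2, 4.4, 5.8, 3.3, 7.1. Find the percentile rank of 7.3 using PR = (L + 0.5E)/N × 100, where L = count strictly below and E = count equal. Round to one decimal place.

91.7

N = 6.
Strictly below 7.3: 5. Equal to 7.3: 1.
PR = (5 + 0.5·1)/6 × 100 = 91.7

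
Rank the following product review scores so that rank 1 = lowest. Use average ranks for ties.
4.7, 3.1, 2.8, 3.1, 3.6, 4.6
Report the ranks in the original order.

6, 2.5, 1, 2.5, 4, 5

Sorted (ascending): 2.8, 3.1, 3.1, 3.6, 4.6, 4.7
The 2 values of 3.1 occupy positions 2–3 → average rank (2+3)/2 = 2.5.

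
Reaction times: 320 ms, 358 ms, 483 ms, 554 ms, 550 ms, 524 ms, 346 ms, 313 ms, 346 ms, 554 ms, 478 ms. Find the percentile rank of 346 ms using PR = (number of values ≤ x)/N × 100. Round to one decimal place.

36.4

N = 11.
Strictly below 346: 2. Equal to 346: 2.
PR = 4/11 × 100 = 36.4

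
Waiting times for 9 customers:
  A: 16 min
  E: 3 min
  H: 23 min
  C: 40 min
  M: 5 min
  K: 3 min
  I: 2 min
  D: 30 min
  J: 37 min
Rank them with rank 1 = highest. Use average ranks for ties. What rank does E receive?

7.5

Sorted (descending): 40, 37, 30, 23, 16, 5, 3, 3, 2
The 2 values of 3 occupy positions 7–8 → average rank (7+8)/2 = 7.5.
E has value 3 min → rank 7.5.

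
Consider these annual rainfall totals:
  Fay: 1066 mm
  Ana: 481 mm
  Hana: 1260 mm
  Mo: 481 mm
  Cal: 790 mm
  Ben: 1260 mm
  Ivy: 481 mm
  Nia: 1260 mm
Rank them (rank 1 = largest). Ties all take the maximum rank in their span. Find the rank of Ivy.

Sorted (descending): 1260, 1260, 1260, 1066, 790, 481, 481, 481
The 3 values of 1260 occupy positions 1–3 → each gets rank 3.
The 3 values of 481 occupy positions 6–8 → each gets rank 8.
Ivy has value 481 mm → rank 8.

8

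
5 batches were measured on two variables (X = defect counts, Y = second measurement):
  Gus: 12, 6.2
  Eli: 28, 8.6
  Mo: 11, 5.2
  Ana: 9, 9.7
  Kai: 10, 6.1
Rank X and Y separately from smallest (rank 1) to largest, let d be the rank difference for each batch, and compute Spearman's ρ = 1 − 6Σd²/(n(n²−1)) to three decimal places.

Ranks of variable 1: 4, 5, 3, 1, 2
Ranks of variable 2: 3, 4, 1, 5, 2
d = r₁ − r₂: 1, 1, 2, -4, 0
d²: 1, 1, 4, 16, 0; Σd² = 22
ρ = 1 − 6·22/(5·24) = 1 − 132/120 = -0.100

-0.100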